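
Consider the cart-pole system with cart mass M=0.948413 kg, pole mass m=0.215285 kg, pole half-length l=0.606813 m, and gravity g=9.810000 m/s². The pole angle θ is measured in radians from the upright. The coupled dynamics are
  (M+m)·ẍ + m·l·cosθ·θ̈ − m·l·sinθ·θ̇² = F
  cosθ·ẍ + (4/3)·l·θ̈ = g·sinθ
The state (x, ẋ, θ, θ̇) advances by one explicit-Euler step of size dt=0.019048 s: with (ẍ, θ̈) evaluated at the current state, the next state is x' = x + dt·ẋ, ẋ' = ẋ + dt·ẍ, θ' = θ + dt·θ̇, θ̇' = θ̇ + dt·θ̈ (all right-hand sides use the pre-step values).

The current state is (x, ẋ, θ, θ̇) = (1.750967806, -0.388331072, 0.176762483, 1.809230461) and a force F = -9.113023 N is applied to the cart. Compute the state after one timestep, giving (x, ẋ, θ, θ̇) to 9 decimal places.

sinθ=0.175843430, cosθ=0.984418147
temp = (F + m·l·θ̇²·sinθ)/(M+m) = (-9.113023 + 0.075193894)/1.163698 = -7.766473007
θ̈ = (g·sinθ − cosθ·temp)/(l·(4/3 − m·cos²θ/(M+m))) = 13.380774845
ẍ = temp − m·l·θ̈·cosθ/(M+m) = -9.245204199
Euler: x'=1.750967806+0.019048·-0.388331072=1.743570876, ẋ'=-0.388331072+0.019048·-9.245204199=-0.564433722
       θ'=0.176762483+0.019048·1.809230461=0.211224705, θ̇'=1.809230461+0.019048·13.380774845=2.064107460

(1.743570876, -0.564433722, 0.211224705, 2.064107460)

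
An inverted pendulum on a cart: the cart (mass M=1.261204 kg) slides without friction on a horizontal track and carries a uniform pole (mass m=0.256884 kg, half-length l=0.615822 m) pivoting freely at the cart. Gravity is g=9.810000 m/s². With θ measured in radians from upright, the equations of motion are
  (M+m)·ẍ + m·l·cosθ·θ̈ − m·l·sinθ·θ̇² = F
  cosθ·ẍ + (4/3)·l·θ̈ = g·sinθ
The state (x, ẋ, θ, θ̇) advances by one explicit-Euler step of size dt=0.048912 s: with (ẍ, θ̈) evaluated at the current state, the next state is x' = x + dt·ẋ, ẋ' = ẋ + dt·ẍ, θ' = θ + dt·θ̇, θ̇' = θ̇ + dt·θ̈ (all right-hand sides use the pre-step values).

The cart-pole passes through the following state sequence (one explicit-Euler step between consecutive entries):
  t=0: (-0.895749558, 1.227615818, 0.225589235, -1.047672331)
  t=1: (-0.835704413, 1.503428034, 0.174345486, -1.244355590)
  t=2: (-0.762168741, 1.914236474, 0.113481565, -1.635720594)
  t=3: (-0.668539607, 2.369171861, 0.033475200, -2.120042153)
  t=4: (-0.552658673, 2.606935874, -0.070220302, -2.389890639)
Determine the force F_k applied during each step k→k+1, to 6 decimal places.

F_0 = 7.901570 N
F_1 = 11.461231 N
F_2 = 12.515605 N
F_3 = 6.483440 N

step 0→1:
  ẍ = (ẋ'−ẋ)/dt = (1.503428034−1.227615818)/0.048912 = 5.638948
  θ̈ = (θ̇'−θ̇)/dt = (-1.244355590−-1.047672331)/0.048912 = -4.021166
  sinθ=0.223681, cosθ=0.974662
  F = (M+m)·ẍ + m·l·cosθ·θ̈ − m·l·sinθ·θ̇² = 8.560419 + -0.620010 − 0.038839 = 7.901570
step 1→2:
  ẍ = (ẋ'−ẋ)/dt = (1.914236474−1.503428034)/0.048912 = 8.398930
  θ̈ = (θ̇'−θ̇)/dt = (-1.635720594−-1.244355590)/0.048912 = -8.001411
  sinθ=0.173464, cosθ=0.984840
  F = (M+m)·ẍ + m·l·cosθ·θ̈ − m·l·sinθ·θ̇² = 12.750314 + -1.246593 − 0.042490 = 11.461231
step 2→3:
  ẍ = (ẋ'−ẋ)/dt = (2.369171861−1.914236474)/0.048912 = 9.301100
  θ̈ = (θ̇'−θ̇)/dt = (-2.120042153−-1.635720594)/0.048912 = -9.901896
  sinθ=0.113238, cosθ=0.993568
  F = (M+m)·ẍ + m·l·cosθ·θ̈ − m·l·sinθ·θ̇² = 14.119888 + -1.556353 − 0.047930 = 12.515605
step 3→4:
  ẍ = (ẋ'−ẋ)/dt = (2.606935874−2.369171861)/0.048912 = 4.861057
  θ̈ = (θ̇'−θ̇)/dt = (-2.389890639−-2.120042153)/0.048912 = -5.517020
  sinθ=0.033469, cosθ=0.999440
  F = (M+m)·ẍ + m·l·cosθ·θ̈ − m·l·sinθ·θ̇² = 7.379512 + -0.872275 − 0.023797 = 6.483440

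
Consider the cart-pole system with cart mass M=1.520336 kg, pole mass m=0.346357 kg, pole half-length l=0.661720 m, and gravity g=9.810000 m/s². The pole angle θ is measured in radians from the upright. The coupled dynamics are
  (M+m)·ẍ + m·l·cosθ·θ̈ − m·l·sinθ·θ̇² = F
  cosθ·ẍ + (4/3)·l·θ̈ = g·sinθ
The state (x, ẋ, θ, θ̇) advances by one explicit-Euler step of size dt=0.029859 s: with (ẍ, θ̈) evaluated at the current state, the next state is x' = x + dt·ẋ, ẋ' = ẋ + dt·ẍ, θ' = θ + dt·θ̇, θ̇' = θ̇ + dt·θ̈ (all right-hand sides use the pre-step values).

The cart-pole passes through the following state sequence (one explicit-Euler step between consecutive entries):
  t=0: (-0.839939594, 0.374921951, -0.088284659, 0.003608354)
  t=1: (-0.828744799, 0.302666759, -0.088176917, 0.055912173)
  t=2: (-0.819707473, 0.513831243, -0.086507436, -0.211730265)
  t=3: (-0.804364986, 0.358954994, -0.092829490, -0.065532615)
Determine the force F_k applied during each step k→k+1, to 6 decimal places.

F_0 = -4.117263 N
F_1 = 11.155033 N
F_2 = -8.563514 N

step 0→1:
  ẍ = (ẋ'−ẋ)/dt = (0.302666759−0.374921951)/0.029859 = -2.419880
  θ̈ = (θ̇'−θ̇)/dt = (0.055912173−0.003608354)/0.029859 = 1.751694
  sinθ=-0.088170, cosθ=0.996105
  F = (M+m)·ẍ + m·l·cosθ·θ̈ − m·l·sinθ·θ̇² = -4.517173 + 0.399909 − -0.000000 = -4.117263
step 1→2:
  ẍ = (ẋ'−ẋ)/dt = (0.513831243−0.302666759)/0.029859 = 7.072055
  θ̈ = (θ̇'−θ̇)/dt = (-0.211730265−0.055912173)/0.029859 = -8.963543
  sinθ=-0.088063, cosθ=0.996115
  F = (M+m)·ẍ + m·l·cosθ·θ̈ − m·l·sinθ·θ̇² = 13.201355 + -2.046385 − -0.000063 = 11.155033
step 2→3:
  ẍ = (ẋ'−ẋ)/dt = (0.358954994−0.513831243)/0.029859 = -5.186920
  θ̈ = (θ̇'−θ̇)/dt = (-0.065532615−-0.211730265)/0.029859 = 4.896267
  sinθ=-0.086400, cosθ=0.996261
  F = (M+m)·ẍ + m·l·cosθ·θ̈ − m·l·sinθ·θ̇² = -9.682388 + 1.117986 − -0.000888 = -8.563514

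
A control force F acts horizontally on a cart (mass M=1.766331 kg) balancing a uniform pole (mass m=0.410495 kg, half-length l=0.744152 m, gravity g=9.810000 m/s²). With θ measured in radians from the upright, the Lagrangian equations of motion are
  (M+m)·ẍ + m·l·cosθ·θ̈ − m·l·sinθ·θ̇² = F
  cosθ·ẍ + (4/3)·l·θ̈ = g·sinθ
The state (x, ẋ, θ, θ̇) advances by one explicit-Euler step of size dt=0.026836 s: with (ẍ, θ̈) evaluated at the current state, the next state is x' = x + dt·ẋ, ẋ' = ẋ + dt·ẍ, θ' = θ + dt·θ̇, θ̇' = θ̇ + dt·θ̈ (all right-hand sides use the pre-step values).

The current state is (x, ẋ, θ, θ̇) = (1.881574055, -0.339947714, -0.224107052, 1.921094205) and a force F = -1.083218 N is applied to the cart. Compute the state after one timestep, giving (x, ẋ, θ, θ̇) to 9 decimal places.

(1.872451218, -0.349623585, -0.172552568, 1.871636409)

sinθ=-0.222235833, cosθ=0.974992941
temp = (F + m·l·θ̇²·sinθ)/(M+m) = (-1.083218 + -0.250542227)/2.176826 = -0.612708699
θ̈ = (g·sinθ − cosθ·temp)/(l·(4/3 − m·cos²θ/(M+m))) = -1.842964534
ẍ = temp − m·l·θ̈·cosθ/(M+m) = -0.360555631
Euler: x'=1.881574055+0.026836·-0.339947714=1.872451218, ẋ'=-0.339947714+0.026836·-0.360555631=-0.349623585
       θ'=-0.224107052+0.026836·1.921094205=-0.172552568, θ̇'=1.921094205+0.026836·-1.842964534=1.871636409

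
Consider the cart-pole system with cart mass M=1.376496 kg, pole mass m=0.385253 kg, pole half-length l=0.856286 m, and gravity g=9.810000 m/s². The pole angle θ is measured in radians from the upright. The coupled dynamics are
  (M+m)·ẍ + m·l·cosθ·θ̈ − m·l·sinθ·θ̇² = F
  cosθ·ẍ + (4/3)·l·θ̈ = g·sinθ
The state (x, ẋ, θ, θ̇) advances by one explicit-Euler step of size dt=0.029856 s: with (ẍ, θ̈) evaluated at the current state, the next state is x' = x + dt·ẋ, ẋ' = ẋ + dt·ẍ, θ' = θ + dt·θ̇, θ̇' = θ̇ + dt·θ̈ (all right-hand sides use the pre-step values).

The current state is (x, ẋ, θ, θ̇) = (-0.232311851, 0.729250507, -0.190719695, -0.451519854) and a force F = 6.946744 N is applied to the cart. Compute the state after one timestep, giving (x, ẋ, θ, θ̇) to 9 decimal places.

(-0.210539348, 0.879448697, -0.204200272, -0.629319243)

sinθ=-0.189565590, cosθ=0.981868060
temp = (F + m·l·θ̇²·sinθ)/(M+m) = (6.946744 + -0.012749058)/1.761749 = 3.935858594
θ̈ = (g·sinθ − cosθ·temp)/(l·(4/3 − m·cos²θ/(M+m))) = -5.955231422
ẍ = temp − m·l·θ̈·cosθ/(M+m) = 5.030753953
Euler: x'=-0.232311851+0.029856·0.729250507=-0.210539348, ẋ'=0.729250507+0.029856·5.030753953=0.879448697
       θ'=-0.190719695+0.029856·-0.451519854=-0.204200272, θ̇'=-0.451519854+0.029856·-5.955231422=-0.629319243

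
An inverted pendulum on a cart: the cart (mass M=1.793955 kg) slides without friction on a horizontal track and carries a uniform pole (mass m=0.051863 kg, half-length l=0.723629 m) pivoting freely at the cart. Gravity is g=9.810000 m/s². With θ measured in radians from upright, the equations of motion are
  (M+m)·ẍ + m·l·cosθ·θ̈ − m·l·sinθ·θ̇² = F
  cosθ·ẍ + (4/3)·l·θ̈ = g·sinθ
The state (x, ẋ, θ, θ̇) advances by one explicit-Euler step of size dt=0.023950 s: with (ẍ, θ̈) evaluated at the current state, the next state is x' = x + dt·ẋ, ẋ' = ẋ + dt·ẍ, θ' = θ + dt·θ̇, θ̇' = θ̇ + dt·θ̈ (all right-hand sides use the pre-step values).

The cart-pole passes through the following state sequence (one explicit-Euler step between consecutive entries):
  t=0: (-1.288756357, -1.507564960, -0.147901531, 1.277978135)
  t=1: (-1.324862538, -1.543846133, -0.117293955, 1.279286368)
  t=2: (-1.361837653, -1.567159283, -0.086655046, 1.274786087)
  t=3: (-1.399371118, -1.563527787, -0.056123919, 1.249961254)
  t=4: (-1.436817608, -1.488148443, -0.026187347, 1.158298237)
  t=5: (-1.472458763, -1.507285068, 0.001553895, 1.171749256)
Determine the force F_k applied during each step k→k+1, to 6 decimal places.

F_0 = -2.785117 N
F_1 = -1.796552 N
F_2 = 0.246402 N
F_3 = 5.669339 N
F_4 = -1.452464 N

step 0→1:
  ẍ = (ẋ'−ẋ)/dt = (-1.543846133−-1.507564960)/0.023950 = -1.514872
  θ̈ = (θ̇'−θ̇)/dt = (1.279286368−1.277978135)/0.023950 = 0.054623
  sinθ=-0.147363, cosθ=0.989082
  F = (M+m)·ẍ + m·l·cosθ·θ̈ − m·l·sinθ·θ̇² = -2.796177 + 0.002028 − -0.009033 = -2.785117
step 1→2:
  ẍ = (ẋ'−ẋ)/dt = (-1.567159283−-1.543846133)/0.023950 = -0.973409
  θ̈ = (θ̇'−θ̇)/dt = (1.274786087−1.279286368)/0.023950 = -0.187903
  sinθ=-0.117025, cosθ=0.993129
  F = (M+m)·ẍ + m·l·cosθ·θ̈ − m·l·sinθ·θ̇² = -1.796736 + -0.007003 − -0.007188 = -1.796552
step 2→3:
  ẍ = (ẋ'−ẋ)/dt = (-1.563527787−-1.567159283)/0.023950 = 0.151628
  θ̈ = (θ̇'−θ̇)/dt = (1.249961254−1.274786087)/0.023950 = -1.036527
  sinθ=-0.086547, cosθ=0.996248
  F = (M+m)·ẍ + m·l·cosθ·θ̈ − m·l·sinθ·θ̇² = 0.279878 + -0.038754 − -0.005278 = 0.246402
step 3→4:
  ẍ = (ẋ'−ẋ)/dt = (-1.488148443−-1.563527787)/0.023950 = 3.147363
  θ̈ = (θ̇'−θ̇)/dt = (1.158298237−1.249961254)/0.023950 = -3.827266
  sinθ=-0.056094, cosθ=0.998425
  F = (M+m)·ẍ + m·l·cosθ·θ̈ − m·l·sinθ·θ̇² = 5.809459 + -0.143409 − -0.003289 = 5.669339
step 4→5:
  ẍ = (ẋ'−ẋ)/dt = (-1.507285068−-1.488148443)/0.023950 = -0.799024
  θ̈ = (θ̇'−θ̇)/dt = (1.171749256−1.158298237)/0.023950 = 0.561629
  sinθ=-0.026184, cosθ=0.999657
  F = (M+m)·ẍ + m·l·cosθ·θ̈ − m·l·sinθ·θ̇² = -1.474853 + 0.021070 − -0.001318 = -1.452464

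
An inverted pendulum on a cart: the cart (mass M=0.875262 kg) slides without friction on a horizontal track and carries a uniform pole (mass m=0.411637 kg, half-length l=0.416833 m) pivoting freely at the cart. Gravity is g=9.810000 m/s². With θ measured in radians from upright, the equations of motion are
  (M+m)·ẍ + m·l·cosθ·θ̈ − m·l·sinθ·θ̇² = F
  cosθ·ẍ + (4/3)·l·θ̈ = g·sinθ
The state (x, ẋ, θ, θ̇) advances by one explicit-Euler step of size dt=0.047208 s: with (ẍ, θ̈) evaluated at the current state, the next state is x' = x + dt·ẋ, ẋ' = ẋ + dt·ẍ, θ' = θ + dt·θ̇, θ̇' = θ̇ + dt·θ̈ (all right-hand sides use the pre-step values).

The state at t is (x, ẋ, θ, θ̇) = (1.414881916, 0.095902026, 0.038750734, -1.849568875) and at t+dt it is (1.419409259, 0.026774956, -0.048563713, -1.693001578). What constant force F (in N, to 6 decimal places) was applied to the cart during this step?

ẍ = (ẋ'−ẋ)/dt = (0.026774956−0.095902026)/0.047208 = -1.464308
θ̈ = (θ̇'−θ̇)/dt = (-1.693001578−-1.849568875)/0.047208 = 3.316542
sinθ=0.038741, cosθ=0.999249
F = (M+m)·ẍ + m·l·cosθ·θ̈ − m·l·sinθ·θ̇² = -1.884417 + 0.568638 − 0.022740 = -1.338519

F = -1.338519 N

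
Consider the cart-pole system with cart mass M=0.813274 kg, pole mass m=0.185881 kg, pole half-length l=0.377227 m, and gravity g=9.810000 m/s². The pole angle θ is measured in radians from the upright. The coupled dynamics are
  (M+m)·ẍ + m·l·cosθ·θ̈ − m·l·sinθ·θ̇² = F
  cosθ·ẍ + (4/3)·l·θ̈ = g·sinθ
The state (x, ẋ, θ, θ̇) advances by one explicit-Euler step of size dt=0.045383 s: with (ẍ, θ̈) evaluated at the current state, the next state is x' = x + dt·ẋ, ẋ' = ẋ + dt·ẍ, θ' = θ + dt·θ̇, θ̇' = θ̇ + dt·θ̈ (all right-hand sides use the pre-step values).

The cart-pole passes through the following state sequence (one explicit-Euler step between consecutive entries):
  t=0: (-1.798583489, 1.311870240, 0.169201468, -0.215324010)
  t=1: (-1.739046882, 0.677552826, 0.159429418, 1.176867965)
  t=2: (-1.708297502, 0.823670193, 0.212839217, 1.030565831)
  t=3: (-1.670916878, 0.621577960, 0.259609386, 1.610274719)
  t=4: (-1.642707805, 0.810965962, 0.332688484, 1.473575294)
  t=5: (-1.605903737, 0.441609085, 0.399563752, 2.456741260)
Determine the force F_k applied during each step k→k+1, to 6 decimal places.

step 0→1:
  ẍ = (ẋ'−ẋ)/dt = (0.677552826−1.311870240)/0.045383 = -13.976983
  θ̈ = (θ̇'−θ̇)/dt = (1.176867965−-0.215324010)/0.045383 = 30.676508
  sinθ=0.168395, cosθ=0.985720
  F = (M+m)·ẍ + m·l·cosθ·θ̈ − m·l·sinθ·θ̇² = -13.965172 + 2.120299 − 0.000547 = -11.845421
step 1→2:
  ẍ = (ẋ'−ẋ)/dt = (0.823670193−0.677552826)/0.045383 = 3.219650
  θ̈ = (θ̇'−θ̇)/dt = (1.030565831−1.176867965)/0.045383 = -3.223721
  sinθ=0.158755, cosθ=0.987318
  F = (M+m)·ẍ + m·l·cosθ·θ̈ − m·l·sinθ·θ̇² = 3.216929 + -0.223178 − 0.015418 = 2.978333
step 2→3:
  ẍ = (ẋ'−ẋ)/dt = (0.621577960−0.823670193)/0.045383 = -4.453038
  θ̈ = (θ̇'−θ̇)/dt = (1.610274719−1.030565831)/0.045383 = 12.773701
  sinθ=0.211236, cosθ=0.977435
  F = (M+m)·ẍ + m·l·cosθ·θ̈ − m·l·sinθ·θ̇² = -4.449275 + 0.875472 − 0.015731 = -3.589534
step 3→4:
  ẍ = (ẋ'−ẋ)/dt = (0.810965962−0.621577960)/0.045383 = 4.173105
  θ̈ = (θ̇'−θ̇)/dt = (1.473575294−1.610274719)/0.045383 = -3.012128
  sinθ=0.256703, cosθ=0.966490
  F = (M+m)·ẍ + m·l·cosθ·θ̈ − m·l·sinθ·θ̇² = 4.169578 + -0.204131 − 0.046673 = 3.918774
step 4→5:
  ẍ = (ẋ'−ẋ)/dt = (0.441609085−0.810965962)/0.045383 = -8.138662
  θ̈ = (θ̇'−θ̇)/dt = (2.456741260−1.473575294)/0.045383 = 21.663750
  sinθ=0.326585, cosθ=0.945168
  F = (M+m)·ẍ + m·l·cosθ·θ̈ − m·l·sinθ·θ̇² = -8.131784 + 1.435755 − 0.049725 = -6.745755

F_0 = -11.845421 N
F_1 = 2.978333 N
F_2 = -3.589534 N
F_3 = 3.918774 N
F_4 = -6.745755 N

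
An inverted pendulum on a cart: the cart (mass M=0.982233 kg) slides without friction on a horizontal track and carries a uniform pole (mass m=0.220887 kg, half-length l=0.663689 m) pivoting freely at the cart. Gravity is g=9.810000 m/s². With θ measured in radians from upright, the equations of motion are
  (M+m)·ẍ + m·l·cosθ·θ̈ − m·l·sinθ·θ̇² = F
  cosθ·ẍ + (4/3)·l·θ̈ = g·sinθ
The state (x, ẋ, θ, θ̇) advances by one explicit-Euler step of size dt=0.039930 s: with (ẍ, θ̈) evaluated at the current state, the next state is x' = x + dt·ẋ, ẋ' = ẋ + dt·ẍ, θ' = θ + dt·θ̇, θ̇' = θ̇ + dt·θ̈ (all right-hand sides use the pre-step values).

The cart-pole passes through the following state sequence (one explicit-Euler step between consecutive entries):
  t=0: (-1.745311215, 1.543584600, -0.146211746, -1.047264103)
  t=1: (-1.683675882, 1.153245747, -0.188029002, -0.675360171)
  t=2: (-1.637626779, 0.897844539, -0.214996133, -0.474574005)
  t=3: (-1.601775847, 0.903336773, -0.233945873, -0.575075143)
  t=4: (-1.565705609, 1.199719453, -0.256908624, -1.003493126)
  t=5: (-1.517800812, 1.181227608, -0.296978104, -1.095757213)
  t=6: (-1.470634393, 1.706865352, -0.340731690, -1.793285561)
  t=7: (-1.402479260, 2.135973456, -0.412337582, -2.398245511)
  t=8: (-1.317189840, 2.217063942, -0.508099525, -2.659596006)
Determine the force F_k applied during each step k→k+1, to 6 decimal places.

step 0→1:
  ẍ = (ẋ'−ẋ)/dt = (1.153245747−1.543584600)/0.039930 = -9.775579
  θ̈ = (θ̇'−θ̇)/dt = (-0.675360171−-1.047264103)/0.039930 = 9.313898
  sinθ=-0.145691, cosθ=0.989330
  F = (M+m)·ẍ + m·l·cosθ·θ̈ − m·l·sinθ·θ̇² = -11.761194 + 1.350851 − -0.023425 = -10.386918
step 1→2:
  ẍ = (ẋ'−ẋ)/dt = (0.897844539−1.153245747)/0.039930 = -6.396224
  θ̈ = (θ̇'−θ̇)/dt = (-0.474574005−-0.675360171)/0.039930 = 5.028454
  sinθ=-0.186923, cosθ=0.982375
  F = (M+m)·ẍ + m·l·cosθ·θ̈ − m·l·sinθ·θ̇² = -7.695425 + 0.724180 − -0.012499 = -6.958746
step 2→3:
  ẍ = (ẋ'−ẋ)/dt = (0.903336773−0.897844539)/0.039930 = 0.137547
  θ̈ = (θ̇'−θ̇)/dt = (-0.575075143−-0.474574005)/0.039930 = -2.516933
  sinθ=-0.213344, cosθ=0.976977
  F = (M+m)·ẍ + m·l·cosθ·θ̈ − m·l·sinθ·θ̇² = 0.165485 + -0.360488 − -0.007044 = -0.187959
step 3→4:
  ẍ = (ẋ'−ẋ)/dt = (1.199719453−0.903336773)/0.039930 = 7.422556
  θ̈ = (θ̇'−θ̇)/dt = (-1.003493126−-0.575075143)/0.039930 = -10.729226
  sinθ=-0.231818, cosθ=0.972759
  F = (M+m)·ẍ + m·l·cosθ·θ̈ − m·l·sinθ·θ̇² = 8.930226 + -1.530060 − -0.011239 = 7.411405
step 4→5:
  ẍ = (ẋ'−ẋ)/dt = (1.181227608−1.199719453)/0.039930 = -0.463107
  θ̈ = (θ̇'−θ̇)/dt = (-1.095757213−-1.003493126)/0.039930 = -2.310646
  sinθ=-0.254092, cosθ=0.967180
  F = (M+m)·ẍ + m·l·cosθ·θ̈ − m·l·sinθ·θ̇² = -0.557173 + -0.327624 − -0.037511 = -0.847286
step 5→6:
  ẍ = (ẋ'−ẋ)/dt = (1.706865352−1.181227608)/0.039930 = 13.163981
  θ̈ = (θ̇'−θ̇)/dt = (-1.793285561−-1.095757213)/0.039930 = -17.468779
  sinθ=-0.292632, cosθ=0.956225
  F = (M+m)·ẍ + m·l·cosθ·θ̈ − m·l·sinθ·θ̇² = 15.837848 + -2.448824 − -0.051509 = 13.440534
step 6→7:
  ẍ = (ẋ'−ẋ)/dt = (2.135973456−1.706865352)/0.039930 = 10.746509
  θ̈ = (θ̇'−θ̇)/dt = (-2.398245511−-1.793285561)/0.039930 = -15.150512
  sinθ=-0.334177, cosθ=0.942510
  F = (M+m)·ẍ + m·l·cosθ·θ̈ − m·l·sinθ·θ̇² = 12.929340 + -2.093381 − -0.157547 = 10.993506
step 7→8:
  ẍ = (ẋ'−ẋ)/dt = (2.217063942−2.135973456)/0.039930 = 2.030816
  θ̈ = (θ̇'−θ̇)/dt = (-2.659596006−-2.398245511)/0.039930 = -6.545217
  sinθ=-0.400752, cosθ=0.916187
  F = (M+m)·ẍ + m·l·cosθ·θ̈ − m·l·sinθ·θ̇² = 2.443315 + -0.879109 − -0.337908 = 1.902114

F_0 = -10.386918 N
F_1 = -6.958746 N
F_2 = -0.187959 N
F_3 = 7.411405 N
F_4 = -0.847286 N
F_5 = 13.440534 N
F_6 = 10.993506 N
F_7 = 1.902114 N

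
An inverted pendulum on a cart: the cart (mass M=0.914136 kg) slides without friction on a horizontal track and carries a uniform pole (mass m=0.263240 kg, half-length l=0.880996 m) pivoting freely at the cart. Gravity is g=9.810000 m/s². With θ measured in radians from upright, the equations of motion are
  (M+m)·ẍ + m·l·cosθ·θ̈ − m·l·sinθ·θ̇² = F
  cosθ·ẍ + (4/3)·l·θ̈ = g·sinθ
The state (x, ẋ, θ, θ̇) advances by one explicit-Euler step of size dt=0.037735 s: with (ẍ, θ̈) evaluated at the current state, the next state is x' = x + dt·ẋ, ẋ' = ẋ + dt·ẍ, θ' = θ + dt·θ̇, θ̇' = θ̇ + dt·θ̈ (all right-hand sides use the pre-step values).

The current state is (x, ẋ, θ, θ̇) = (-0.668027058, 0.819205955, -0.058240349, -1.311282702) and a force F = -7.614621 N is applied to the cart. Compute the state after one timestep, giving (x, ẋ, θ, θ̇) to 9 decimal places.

(-0.637114321, 0.529625680, -0.107721602, -1.083521695)

sinθ=-0.058207430, cosθ=0.998304510
temp = (F + m·l·θ̇²·sinθ)/(M+m) = (-7.614621 + -0.023211163)/1.177376 = -6.487164817
θ̈ = (g·sinθ − cosθ·temp)/(l·(4/3 − m·cos²θ/(M+m))) = 6.035802486
ẍ = temp − m·l·θ̈·cosθ/(M+m) = -7.674049958
Euler: x'=-0.668027058+0.037735·0.819205955=-0.637114321, ẋ'=0.819205955+0.037735·-7.674049958=0.529625680
       θ'=-0.058240349+0.037735·-1.311282702=-0.107721602, θ̇'=-1.311282702+0.037735·6.035802486=-1.083521695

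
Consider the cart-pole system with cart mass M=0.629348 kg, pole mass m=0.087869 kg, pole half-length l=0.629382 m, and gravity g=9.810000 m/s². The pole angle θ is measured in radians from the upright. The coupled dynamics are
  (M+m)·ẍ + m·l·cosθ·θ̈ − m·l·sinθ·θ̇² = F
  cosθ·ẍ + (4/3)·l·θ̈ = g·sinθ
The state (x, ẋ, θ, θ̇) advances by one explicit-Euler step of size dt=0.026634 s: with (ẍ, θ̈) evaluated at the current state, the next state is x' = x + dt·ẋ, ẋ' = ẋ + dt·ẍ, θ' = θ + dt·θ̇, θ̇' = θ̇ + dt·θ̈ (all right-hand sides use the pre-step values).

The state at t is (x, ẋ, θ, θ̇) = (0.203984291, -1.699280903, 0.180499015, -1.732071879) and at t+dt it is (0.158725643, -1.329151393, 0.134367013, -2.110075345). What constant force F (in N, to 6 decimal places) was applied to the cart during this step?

ẍ = (ẋ'−ẋ)/dt = (-1.329151393−-1.699280903)/0.026634 = 13.896880
θ̈ = (θ̇'−θ̇)/dt = (-2.110075345−-1.732071879)/0.026634 = -14.192516
sinθ=0.179521, cosθ=0.983754
F = (M+m)·ẍ + m·l·cosθ·θ̈ − m·l·sinθ·θ̇² = 9.967079 + -0.772140 − 0.029785 = 9.165154

F = 9.165154 N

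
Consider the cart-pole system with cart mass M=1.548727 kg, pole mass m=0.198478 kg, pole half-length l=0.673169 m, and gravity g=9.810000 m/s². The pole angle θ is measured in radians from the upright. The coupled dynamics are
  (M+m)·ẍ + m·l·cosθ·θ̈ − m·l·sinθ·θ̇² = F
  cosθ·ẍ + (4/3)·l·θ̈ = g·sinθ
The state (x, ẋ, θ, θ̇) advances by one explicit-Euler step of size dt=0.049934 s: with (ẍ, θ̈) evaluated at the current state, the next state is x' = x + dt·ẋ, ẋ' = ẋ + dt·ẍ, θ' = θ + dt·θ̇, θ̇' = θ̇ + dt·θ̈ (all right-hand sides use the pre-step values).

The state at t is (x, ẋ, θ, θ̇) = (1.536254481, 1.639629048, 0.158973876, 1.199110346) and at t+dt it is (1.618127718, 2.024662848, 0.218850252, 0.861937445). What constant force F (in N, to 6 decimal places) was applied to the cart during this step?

F = 12.551228 N

ẍ = (ẋ'−ẋ)/dt = (2.024662848−1.639629048)/0.049934 = 7.710854
θ̈ = (θ̇'−θ̇)/dt = (0.861937445−1.199110346)/0.049934 = -6.752371
sinθ=0.158305, cosθ=0.987390
F = (M+m)·ẍ + m·l·cosθ·θ̈ − m·l·sinθ·θ̇² = 13.472443 + -0.890803 − 0.030412 = 12.551228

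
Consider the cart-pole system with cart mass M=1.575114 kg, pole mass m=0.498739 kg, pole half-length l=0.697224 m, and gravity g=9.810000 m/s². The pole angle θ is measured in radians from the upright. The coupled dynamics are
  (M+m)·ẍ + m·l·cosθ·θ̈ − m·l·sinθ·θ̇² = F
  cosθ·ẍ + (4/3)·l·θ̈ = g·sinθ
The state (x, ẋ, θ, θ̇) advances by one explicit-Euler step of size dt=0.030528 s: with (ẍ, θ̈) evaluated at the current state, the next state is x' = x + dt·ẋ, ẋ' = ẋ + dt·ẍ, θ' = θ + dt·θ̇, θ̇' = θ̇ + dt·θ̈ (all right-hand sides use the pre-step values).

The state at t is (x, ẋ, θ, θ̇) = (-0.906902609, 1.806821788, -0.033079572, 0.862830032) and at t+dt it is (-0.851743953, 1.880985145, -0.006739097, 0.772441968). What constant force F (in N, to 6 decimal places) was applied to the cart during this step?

ẍ = (ẋ'−ẋ)/dt = (1.880985145−1.806821788)/0.030528 = 2.429355
θ̈ = (θ̇'−θ̇)/dt = (0.772441968−0.862830032)/0.030528 = -2.960825
sinθ=-0.033074, cosθ=0.999453
F = (M+m)·ẍ + m·l·cosθ·θ̈ − m·l·sinθ·θ̇² = 5.038126 + -1.029013 − -0.008562 = 4.017675

F = 4.017675 N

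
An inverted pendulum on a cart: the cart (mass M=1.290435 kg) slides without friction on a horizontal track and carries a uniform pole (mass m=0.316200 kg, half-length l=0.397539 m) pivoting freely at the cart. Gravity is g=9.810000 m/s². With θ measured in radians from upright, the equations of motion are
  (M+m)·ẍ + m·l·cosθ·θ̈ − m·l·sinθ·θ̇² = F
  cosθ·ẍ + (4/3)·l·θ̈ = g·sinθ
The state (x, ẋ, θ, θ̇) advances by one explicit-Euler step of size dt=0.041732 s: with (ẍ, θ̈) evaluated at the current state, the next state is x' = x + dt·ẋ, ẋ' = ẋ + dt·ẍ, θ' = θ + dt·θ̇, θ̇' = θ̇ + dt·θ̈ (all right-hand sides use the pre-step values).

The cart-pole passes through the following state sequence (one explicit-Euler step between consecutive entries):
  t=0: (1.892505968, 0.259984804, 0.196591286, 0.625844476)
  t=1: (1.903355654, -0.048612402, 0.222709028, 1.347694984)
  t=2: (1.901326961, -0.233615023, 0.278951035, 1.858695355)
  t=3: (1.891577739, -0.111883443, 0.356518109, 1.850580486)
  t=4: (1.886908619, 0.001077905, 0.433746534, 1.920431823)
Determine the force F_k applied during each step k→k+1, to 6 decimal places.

step 0→1:
  ẍ = (ẋ'−ẋ)/dt = (-0.048612402−0.259984804)/0.041732 = -7.394738
  θ̈ = (θ̇'−θ̇)/dt = (1.347694984−0.625844476)/0.041732 = 17.297290
  sinθ=0.195327, cosθ=0.980738
  F = (M+m)·ẍ + m·l·cosθ·θ̈ − m·l·sinθ·θ̇² = -11.880645 + 2.132420 − 0.009617 = -9.757842
step 1→2:
  ẍ = (ẋ'−ẋ)/dt = (-0.233615023−-0.048612402)/0.041732 = -4.433112
  θ̈ = (θ̇'−θ̇)/dt = (1.858695355−1.347694984)/0.041732 = 12.244809
  sinθ=0.220873, cosθ=0.975303
  F = (M+m)·ẍ + m·l·cosθ·θ̈ − m·l·sinθ·θ̇² = -7.122393 + 1.501181 − 0.050427 = -5.671639
step 2→3:
  ẍ = (ẋ'−ẋ)/dt = (-0.111883443−-0.233615023)/0.041732 = 2.916984
  θ̈ = (θ̇'−θ̇)/dt = (1.850580486−1.858695355)/0.041732 = -0.194452
  sinθ=0.275347, cosθ=0.961345
  F = (M+m)·ẍ + m·l·cosθ·θ̈ − m·l·sinθ·θ̇² = 4.686529 + -0.023498 − 0.119575 = 4.543456
step 3→4:
  ẍ = (ẋ'−ẋ)/dt = (0.001077905−-0.111883443)/0.041732 = 2.706828
  θ̈ = (θ̇'−θ̇)/dt = (1.920431823−1.850580486)/0.041732 = 1.673808
  sinθ=0.349013, cosθ=0.937118
  F = (M+m)·ẍ + m·l·cosθ·θ̈ − m·l·sinθ·θ̇² = 4.348885 + 0.197170 − 0.150245 = 4.395810

F_0 = -9.757842 N
F_1 = -5.671639 N
F_2 = 4.543456 N
F_3 = 4.395810 N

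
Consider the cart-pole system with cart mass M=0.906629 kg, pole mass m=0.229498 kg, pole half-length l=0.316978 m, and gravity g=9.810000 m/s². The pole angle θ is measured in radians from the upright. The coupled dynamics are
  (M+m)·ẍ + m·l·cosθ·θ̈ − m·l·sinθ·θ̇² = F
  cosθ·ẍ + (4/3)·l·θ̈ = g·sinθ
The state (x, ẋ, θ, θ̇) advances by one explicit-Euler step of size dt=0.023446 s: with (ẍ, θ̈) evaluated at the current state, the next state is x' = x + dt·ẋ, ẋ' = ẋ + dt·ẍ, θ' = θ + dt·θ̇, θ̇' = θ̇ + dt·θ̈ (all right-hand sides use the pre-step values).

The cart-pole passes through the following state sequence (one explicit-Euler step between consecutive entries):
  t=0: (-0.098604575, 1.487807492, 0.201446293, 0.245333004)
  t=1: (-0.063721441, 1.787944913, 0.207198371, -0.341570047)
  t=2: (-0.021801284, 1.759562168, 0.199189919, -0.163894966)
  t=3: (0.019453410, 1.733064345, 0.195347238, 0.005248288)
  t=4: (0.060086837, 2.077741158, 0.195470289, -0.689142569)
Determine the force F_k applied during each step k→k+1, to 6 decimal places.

F_0 = 12.758778 N
F_1 = -0.837613 N
F_2 = -0.769973 N
F_3 = 14.588559 N

step 0→1:
  ẍ = (ẋ'−ẋ)/dt = (1.787944913−1.487807492)/0.023446 = 12.801221
  θ̈ = (θ̇'−θ̇)/dt = (-0.341570047−0.245333004)/0.023446 = -25.032119
  sinθ=0.200087, cosθ=0.979778
  F = (M+m)·ẍ + m·l·cosθ·θ̈ − m·l·sinθ·θ̇² = 14.543812 + -1.784158 − 0.000876 = 12.758778
step 1→2:
  ẍ = (ẋ'−ẋ)/dt = (1.759562168−1.787944913)/0.023446 = -1.210558
  θ̈ = (θ̇'−θ̇)/dt = (-0.163894966−-0.341570047)/0.023446 = 7.578055
  sinθ=0.205719, cosθ=0.978611
  F = (M+m)·ẍ + m·l·cosθ·θ̈ − m·l·sinθ·θ̇² = -1.375348 + 0.539481 − 0.001746 = -0.837613
step 2→3:
  ẍ = (ẋ'−ẋ)/dt = (1.733064345−1.759562168)/0.023446 = -1.130164
  θ̈ = (θ̇'−θ̇)/dt = (0.005248288−-0.163894966)/0.023446 = 7.214162
  sinθ=0.197875, cosθ=0.980227
  F = (M+m)·ẍ + m·l·cosθ·θ̈ − m·l·sinθ·θ̇² = -1.284010 + 0.514423 − 0.000387 = -0.769973
step 3→4:
  ẍ = (ẋ'−ẋ)/dt = (2.077741158−1.733064345)/0.023446 = 14.700879
  θ̈ = (θ̇'−θ̇)/dt = (-0.689142569−0.005248288)/0.023446 = -29.616602
  sinθ=0.194107, cosθ=0.980980
  F = (M+m)·ẍ + m·l·cosθ·θ̈ − m·l·sinθ·θ̇² = 16.702066 + -2.113506 − 0.000000 = 14.588559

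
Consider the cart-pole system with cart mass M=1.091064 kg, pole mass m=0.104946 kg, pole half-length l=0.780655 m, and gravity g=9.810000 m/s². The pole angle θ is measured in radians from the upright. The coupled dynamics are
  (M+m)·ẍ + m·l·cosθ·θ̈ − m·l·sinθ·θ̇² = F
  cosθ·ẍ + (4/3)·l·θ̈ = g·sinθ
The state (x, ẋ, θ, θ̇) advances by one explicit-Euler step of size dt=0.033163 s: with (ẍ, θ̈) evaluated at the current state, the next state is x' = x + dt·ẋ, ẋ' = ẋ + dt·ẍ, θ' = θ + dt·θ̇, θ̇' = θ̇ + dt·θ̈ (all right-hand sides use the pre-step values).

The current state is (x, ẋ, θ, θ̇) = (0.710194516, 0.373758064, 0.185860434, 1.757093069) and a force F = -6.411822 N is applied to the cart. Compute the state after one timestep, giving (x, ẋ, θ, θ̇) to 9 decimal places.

sinθ=0.184792217, cosθ=0.982777613
temp = (F + m·l·θ̇²·sinθ)/(M+m) = (-6.411822 + 0.046741026)/1.196010 = -5.321929561
θ̈ = (g·sinθ − cosθ·temp)/(l·(4/3 − m·cos²θ/(M+m))) = 7.225807225
ẍ = temp − m·l·θ̈·cosθ/(M+m) = -5.808372440
Euler: x'=0.710194516+0.033163·0.373758064=0.722589455, ẋ'=0.373758064+0.033163·-5.808372440=0.181135009
       θ'=0.185860434+0.033163·1.757093069=0.244130911, θ̇'=1.757093069+0.033163·7.225807225=1.996722514

(0.722589455, 0.181135009, 0.244130911, 1.996722514)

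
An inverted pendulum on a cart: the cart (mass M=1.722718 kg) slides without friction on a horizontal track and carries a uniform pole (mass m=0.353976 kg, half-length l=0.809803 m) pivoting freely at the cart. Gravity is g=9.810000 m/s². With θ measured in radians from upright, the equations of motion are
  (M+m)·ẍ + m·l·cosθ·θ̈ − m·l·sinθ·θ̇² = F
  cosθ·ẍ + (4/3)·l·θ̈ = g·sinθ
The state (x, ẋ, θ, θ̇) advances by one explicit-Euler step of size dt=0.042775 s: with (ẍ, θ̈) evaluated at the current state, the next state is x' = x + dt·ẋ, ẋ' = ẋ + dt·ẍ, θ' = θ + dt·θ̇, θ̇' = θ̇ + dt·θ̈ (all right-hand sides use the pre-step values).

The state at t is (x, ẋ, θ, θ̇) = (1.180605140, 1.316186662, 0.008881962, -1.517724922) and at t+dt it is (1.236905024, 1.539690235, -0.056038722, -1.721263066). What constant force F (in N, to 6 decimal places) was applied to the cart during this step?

ẍ = (ẋ'−ẋ)/dt = (1.539690235−1.316186662)/0.042775 = 5.225098
θ̈ = (θ̇'−θ̇)/dt = (-1.721263066−-1.517724922)/0.042775 = -4.758344
sinθ=0.008882, cosθ=0.999961
F = (M+m)·ẍ + m·l·cosθ·θ̈ − m·l·sinθ·θ̇² = 10.850930 + -1.363929 − 0.005865 = 9.481136

F = 9.481136 N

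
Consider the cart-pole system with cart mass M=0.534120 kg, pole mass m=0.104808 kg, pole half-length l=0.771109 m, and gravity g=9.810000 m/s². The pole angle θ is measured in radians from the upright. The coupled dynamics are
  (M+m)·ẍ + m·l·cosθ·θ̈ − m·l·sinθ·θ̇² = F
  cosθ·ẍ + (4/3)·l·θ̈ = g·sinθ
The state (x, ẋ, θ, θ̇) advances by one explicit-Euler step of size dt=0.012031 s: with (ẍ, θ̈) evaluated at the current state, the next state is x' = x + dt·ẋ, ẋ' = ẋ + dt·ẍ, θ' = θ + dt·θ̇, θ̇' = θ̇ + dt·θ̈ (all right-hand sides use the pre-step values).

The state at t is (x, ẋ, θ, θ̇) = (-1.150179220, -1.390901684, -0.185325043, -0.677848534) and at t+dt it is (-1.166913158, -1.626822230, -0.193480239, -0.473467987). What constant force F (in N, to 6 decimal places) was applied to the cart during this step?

ẍ = (ẋ'−ẋ)/dt = (-1.626822230−-1.390901684)/0.012031 = -19.609388
θ̈ = (θ̇'−θ̇)/dt = (-0.473467987−-0.677848534)/0.012031 = 16.987827
sinθ=-0.184266, cosθ=0.982876
F = (M+m)·ẍ + m·l·cosθ·θ̈ − m·l·sinθ·θ̇² = -12.528987 + 1.349419 − -0.006843 = -11.172725

F = -11.172725 N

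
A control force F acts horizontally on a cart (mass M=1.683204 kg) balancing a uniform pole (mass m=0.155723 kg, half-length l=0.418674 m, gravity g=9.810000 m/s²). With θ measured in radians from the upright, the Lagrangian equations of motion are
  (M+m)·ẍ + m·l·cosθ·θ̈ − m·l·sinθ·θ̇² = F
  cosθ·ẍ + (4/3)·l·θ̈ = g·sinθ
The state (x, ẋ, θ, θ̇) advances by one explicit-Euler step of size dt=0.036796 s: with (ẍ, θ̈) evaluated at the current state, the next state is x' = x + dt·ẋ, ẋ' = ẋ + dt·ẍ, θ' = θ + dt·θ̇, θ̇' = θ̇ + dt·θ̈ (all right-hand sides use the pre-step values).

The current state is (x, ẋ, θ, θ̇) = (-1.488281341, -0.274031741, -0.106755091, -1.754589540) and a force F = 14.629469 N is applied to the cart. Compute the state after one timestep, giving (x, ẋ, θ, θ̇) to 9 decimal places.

sinθ=-0.106552431, cosθ=0.994307085
temp = (F + m·l·θ̇²·sinθ)/(M+m) = (14.629469 + -0.021386671)/1.838927 = 7.943807627
θ̈ = (g·sinθ − cosθ·temp)/(l·(4/3 − m·cos²θ/(M+m))) = -17.095174225
ẍ = temp − m·l·θ̈·cosθ/(M+m) = 8.546448148
Euler: x'=-1.488281341+0.036796·-0.274031741=-1.498364613, ẋ'=-0.274031741+0.036796·8.546448148=0.040443365
       θ'=-0.106755091+0.036796·-1.754589540=-0.171316968, θ̇'=-1.754589540+0.036796·-17.095174225=-2.383623571

(-1.498364613, 0.040443365, -0.171316968, -2.383623571)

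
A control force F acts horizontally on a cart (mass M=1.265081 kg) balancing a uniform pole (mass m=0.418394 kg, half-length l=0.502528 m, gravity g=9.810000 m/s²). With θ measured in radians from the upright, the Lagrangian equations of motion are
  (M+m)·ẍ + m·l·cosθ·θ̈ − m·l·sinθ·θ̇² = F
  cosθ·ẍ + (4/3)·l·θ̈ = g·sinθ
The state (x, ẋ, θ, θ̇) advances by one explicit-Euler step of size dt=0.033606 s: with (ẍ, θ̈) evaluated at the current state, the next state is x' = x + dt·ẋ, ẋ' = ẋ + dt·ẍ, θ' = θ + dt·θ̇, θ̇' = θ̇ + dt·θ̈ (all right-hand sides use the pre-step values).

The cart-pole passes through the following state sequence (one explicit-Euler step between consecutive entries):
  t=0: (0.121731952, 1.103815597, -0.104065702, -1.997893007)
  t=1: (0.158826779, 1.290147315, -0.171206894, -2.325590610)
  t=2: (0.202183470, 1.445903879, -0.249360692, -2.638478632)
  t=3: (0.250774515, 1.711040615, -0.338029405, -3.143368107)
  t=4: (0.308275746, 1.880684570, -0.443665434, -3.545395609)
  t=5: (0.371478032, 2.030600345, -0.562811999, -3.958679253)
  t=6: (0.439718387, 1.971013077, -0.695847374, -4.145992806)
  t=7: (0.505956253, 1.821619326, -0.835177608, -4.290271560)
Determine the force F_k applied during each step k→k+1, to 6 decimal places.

step 0→1:
  ẍ = (ẋ'−ẋ)/dt = (1.290147315−1.103815597)/0.033606 = 5.544597
  θ̈ = (θ̇'−θ̇)/dt = (-2.325590610−-1.997893007)/0.033606 = -9.751164
  sinθ=-0.103878, cosθ=0.994590
  F = (M+m)·ẍ + m·l·cosθ·θ̈ − m·l·sinθ·θ̇² = 9.334190 + -2.039136 − -0.087179 = 7.382233
step 1→2:
  ẍ = (ẋ'−ẋ)/dt = (1.445903879−1.290147315)/0.033606 = 4.634784
  θ̈ = (θ̇'−θ̇)/dt = (-2.638478632−-2.325590610)/0.033606 = -9.310481
  sinθ=-0.170372, cosθ=0.985380
  F = (M+m)·ẍ + m·l·cosθ·θ̈ − m·l·sinθ·θ̇² = 7.802544 + -1.928952 − -0.193736 = 6.067327
step 2→3:
  ẍ = (ẋ'−ẋ)/dt = (1.711040615−1.445903879)/0.033606 = 7.889565
  θ̈ = (θ̇'−θ̇)/dt = (-3.143368107−-2.638478632)/0.033606 = -15.023790
  sinθ=-0.246784, cosθ=0.969070
  F = (M+m)·ẍ + m·l·cosθ·θ̈ − m·l·sinθ·θ̇² = 13.281886 + -3.061121 − -0.361219 = 10.581984
step 3→4:
  ẍ = (ẋ'−ẋ)/dt = (1.880684570−1.711040615)/0.033606 = 5.048026
  θ̈ = (θ̇'−θ̇)/dt = (-3.545395609−-3.143368107)/0.033606 = -11.962968
  sinθ=-0.331629, cosθ=0.943410
  F = (M+m)·ẍ + m·l·cosθ·θ̈ − m·l·sinθ·θ̇² = 8.498225 + -2.372931 − -0.688951 = 6.814245
step 4→5:
  ẍ = (ẋ'−ẋ)/dt = (2.030600345−1.880684570)/0.033606 = 4.460982
  θ̈ = (θ̇'−θ̇)/dt = (-3.958679253−-3.545395609)/0.033606 = -12.297912
  sinθ=-0.429253, cosθ=0.903184
  F = (M+m)·ẍ + m·l·cosθ·θ̈ − m·l·sinθ·θ̇² = 7.509952 + -2.335358 − -1.134458 = 6.309052
step 5→6:
  ẍ = (ẋ'−ẋ)/dt = (1.971013077−2.030600345)/0.033606 = -1.773114
  θ̈ = (θ̇'−θ̇)/dt = (-4.145992806−-3.958679253)/0.033606 = -5.573813
  sinθ=-0.533567, cosθ=0.845758
  F = (M+m)·ẍ + m·l·cosθ·θ̈ − m·l·sinθ·θ̇² = -2.984993 + -0.991161 − -1.758065 = -2.218089
step 6→7:
  ẍ = (ẋ'−ẋ)/dt = (1.821619326−1.971013077)/0.033606 = -4.445449
  θ̈ = (θ̇'−θ̇)/dt = (-4.290271560−-4.145992806)/0.033606 = -4.293244
  sinθ=-0.641036, cosθ=0.767511
  F = (M+m)·ẍ + m·l·cosθ·θ̈ − m·l·sinθ·θ̇² = -7.483802 + -0.692813 − -2.316782 = -5.859832

F_0 = 7.382233 N
F_1 = 6.067327 N
F_2 = 10.581984 N
F_3 = 6.814245 N
F_4 = 6.309052 N
F_5 = -2.218089 N
F_6 = -5.859832 N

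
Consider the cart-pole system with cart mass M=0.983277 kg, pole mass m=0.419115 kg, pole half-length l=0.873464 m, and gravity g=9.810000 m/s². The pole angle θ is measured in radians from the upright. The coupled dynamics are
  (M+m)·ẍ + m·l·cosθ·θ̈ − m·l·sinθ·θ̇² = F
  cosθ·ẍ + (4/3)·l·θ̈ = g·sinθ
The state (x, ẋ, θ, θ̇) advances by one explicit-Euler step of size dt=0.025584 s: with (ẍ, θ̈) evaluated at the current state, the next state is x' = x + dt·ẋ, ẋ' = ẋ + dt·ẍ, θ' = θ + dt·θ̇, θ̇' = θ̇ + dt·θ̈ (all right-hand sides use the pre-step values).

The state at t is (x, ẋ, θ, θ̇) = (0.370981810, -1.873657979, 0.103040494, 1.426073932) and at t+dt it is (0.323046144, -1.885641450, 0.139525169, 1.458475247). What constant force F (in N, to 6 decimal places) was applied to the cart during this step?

F = -0.272282 N

ẍ = (ẋ'−ẋ)/dt = (-1.885641450−-1.873657979)/0.025584 = -0.468397
θ̈ = (θ̇'−θ̇)/dt = (1.458475247−1.426073932)/0.025584 = 1.266468
sinθ=0.102858, cosθ=0.994696
F = (M+m)·ẍ + m·l·cosθ·θ̈ − m·l·sinθ·θ̇² = -0.656876 + 0.461172 − 0.076578 = -0.272282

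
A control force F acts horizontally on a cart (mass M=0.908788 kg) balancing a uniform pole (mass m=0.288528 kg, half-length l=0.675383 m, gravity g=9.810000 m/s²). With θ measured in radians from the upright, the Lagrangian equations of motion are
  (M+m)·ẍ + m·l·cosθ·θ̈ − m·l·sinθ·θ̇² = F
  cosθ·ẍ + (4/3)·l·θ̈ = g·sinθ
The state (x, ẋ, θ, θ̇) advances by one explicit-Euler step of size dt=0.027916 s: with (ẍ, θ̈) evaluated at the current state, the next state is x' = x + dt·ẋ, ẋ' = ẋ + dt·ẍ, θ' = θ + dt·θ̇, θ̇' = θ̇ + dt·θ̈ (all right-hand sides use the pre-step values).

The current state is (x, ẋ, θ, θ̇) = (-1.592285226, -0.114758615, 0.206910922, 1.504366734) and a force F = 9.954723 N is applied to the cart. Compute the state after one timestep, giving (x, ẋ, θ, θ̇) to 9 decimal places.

sinθ=0.205437696, cosθ=0.978670196
temp = (F + m·l·θ̇²·sinθ)/(M+m) = (9.954723 + 0.090599473)/1.197316 = 8.389867397
θ̈ = (g·sinθ − cosθ·temp)/(l·(4/3 − m·cos²θ/(M+m))) = -8.320371949
ẍ = temp − m·l·θ̈·cosθ/(M+m) = 9.715149729
Euler: x'=-1.592285226+0.027916·-0.114758615=-1.595488827, ẋ'=-0.114758615+0.027916·9.715149729=0.156449505
       θ'=0.206910922+0.027916·1.504366734=0.248906824, θ̇'=1.504366734+0.027916·-8.320371949=1.272095231

(-1.595488827, 0.156449505, 0.248906824, 1.272095231)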